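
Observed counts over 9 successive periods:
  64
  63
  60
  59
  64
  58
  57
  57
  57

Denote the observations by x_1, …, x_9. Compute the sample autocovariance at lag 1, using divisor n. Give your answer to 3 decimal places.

Mean x̄ = (64 + 63 + 60 + 59 + 64 + 58 + 57 + 57 + 57)/9 = 59.8889
Σ_{t=1}^{8}(x_t−x̄)(x_{t+1}−x̄) = 23.7654
γ_1 = 23.7654 / 9 = 2.641

2.641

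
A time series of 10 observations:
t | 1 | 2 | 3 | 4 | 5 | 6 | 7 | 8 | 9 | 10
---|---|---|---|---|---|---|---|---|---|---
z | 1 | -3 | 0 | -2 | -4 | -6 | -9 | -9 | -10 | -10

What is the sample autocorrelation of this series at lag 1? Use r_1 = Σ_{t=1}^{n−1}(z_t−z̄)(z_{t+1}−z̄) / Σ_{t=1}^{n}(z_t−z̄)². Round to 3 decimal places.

0.656

Mean z̄ = (1 − 3 + 0 − 2 − 4 − 6 − 9 − 9 − 10 − 10)/10 = -5.2000
Numerator Σ_{t=1}^{9}(z_t−z̄)(z_{t+1}−z̄) = 103.3600
Denominator Σ(z_t−z̄)² = 157.6000
r_1 = 103.3600 / 157.6000 = 0.656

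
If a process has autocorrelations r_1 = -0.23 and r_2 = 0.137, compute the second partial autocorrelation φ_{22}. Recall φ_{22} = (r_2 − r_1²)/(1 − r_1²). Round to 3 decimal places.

φ_{22} = (r_2 − r_1²) / (1 − r_1²)
r_1² = (-0.23)² = 0.0529
Numerator = 0.137 − 0.0529 = 0.0841; denominator = 1 − 0.0529 = 0.9471
φ_{22} = 0.0841 / 0.9471 = 0.089

0.089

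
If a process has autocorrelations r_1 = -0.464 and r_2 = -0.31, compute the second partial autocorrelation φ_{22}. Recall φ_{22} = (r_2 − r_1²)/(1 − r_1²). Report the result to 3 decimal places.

φ_{22} = (r_2 − r_1²) / (1 − r_1²)
r_1² = (-0.464)² = 0.215296
Numerator = -0.31 − 0.2153 = -0.5253; denominator = 1 − 0.2153 = 0.7847
φ_{22} = -0.5253 / 0.7847 = -0.669

-0.669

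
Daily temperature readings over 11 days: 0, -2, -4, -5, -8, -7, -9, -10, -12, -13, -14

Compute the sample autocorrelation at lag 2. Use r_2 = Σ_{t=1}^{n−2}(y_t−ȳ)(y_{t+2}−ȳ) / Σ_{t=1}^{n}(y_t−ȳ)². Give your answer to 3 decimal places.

Mean ȳ = (0 − 2 − 4 − 5 − 8 − 7 − 9 − 10 − 12 − 13 − 14)/11 = -7.6364
Numerator Σ_{t=1}^{9}(y_t−ȳ)(y_{t+2}−ȳ) = 88.3719
Denominator Σ(y_t−ȳ)² = 206.5455
r_2 = 88.3719 / 206.5455 = 0.428

0.428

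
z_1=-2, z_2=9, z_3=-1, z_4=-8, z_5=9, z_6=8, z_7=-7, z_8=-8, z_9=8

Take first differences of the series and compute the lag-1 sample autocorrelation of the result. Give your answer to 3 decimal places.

First differences Δz: 11, -10, -7, 17, -1, -15, -1, 16
Mean of differences = 1.2500
Numerator Σ(Δz_t−Δz̄)(Δz_{t+1}−Δz̄) = -142.3125
Denominator Σ(Δz_t−Δz̄)² = 1029.5000
r_1(Δz) = -142.3125 / 1029.5000 = -0.138

-0.138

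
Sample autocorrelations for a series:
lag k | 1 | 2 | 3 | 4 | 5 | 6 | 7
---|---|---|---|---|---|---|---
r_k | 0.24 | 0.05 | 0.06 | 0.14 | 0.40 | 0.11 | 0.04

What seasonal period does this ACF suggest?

The largest autocorrelation is r_5 = 0.40; the remaining lags stay at or below 0.24. The elevated value at lag 1 (0.24), dropping to 0.05 at lag 2, reflects decaying short-term dependence rather than seasonality.
The dominant spike at lag 5 indicates a seasonal period of 5.

5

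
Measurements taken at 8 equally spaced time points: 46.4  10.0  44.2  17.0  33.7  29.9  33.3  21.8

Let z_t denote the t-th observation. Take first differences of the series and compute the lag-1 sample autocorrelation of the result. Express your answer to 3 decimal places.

First differences Δz: -36.4, 34.2, -27.2, 16.7, -3.8, 3.4, -11.5
Mean of differences = -3.5143
Numerator Σ(Δz_t−Δz̄)(Δz_{t+1}−Δz̄) = -2675.3073
Denominator Σ(Δz_t−Δz̄)² = 3585.1286
r_1(Δz) = -2675.3073 / 3585.1286 = -0.746

-0.746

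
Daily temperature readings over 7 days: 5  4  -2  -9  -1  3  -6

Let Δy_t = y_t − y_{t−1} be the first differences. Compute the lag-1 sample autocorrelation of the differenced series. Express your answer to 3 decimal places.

-0.076

First differences Δy: -1, -6, -7, 8, 4, -9
Mean of differences = -1.8333
Numerator Σ(Δy_t−Δȳ)(Δy_{t+1}−Δȳ) = -17.1944
Denominator Σ(Δy_t−Δȳ)² = 226.8333
r_1(Δy) = -17.1944 / 226.8333 = -0.076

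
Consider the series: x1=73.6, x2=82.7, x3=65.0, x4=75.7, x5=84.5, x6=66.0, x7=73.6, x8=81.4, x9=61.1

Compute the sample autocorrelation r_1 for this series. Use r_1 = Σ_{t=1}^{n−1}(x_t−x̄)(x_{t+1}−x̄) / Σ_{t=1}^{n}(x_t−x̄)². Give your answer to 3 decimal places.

-0.461

Mean x̄ = (73.6 + 82.7 + 65.0 + 75.7 + 84.5 + 66.0 + 73.6 + 81.4 + 61.1)/9 = 73.7333
Numerator Σ_{t=1}^{8}(x_t−x̄)(x_{t+1}−x̄) = -255.6144
Denominator Σ(x_t−x̄)² = 554.6800
r_1 = -255.6144 / 554.6800 = -0.461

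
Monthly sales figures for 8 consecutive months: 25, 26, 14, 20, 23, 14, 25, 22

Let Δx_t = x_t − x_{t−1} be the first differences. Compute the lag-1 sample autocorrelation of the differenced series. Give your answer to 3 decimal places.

First differences Δx: 1, -12, 6, 3, -9, 11, -3
Mean of differences = -0.4286
Numerator Σ(Δx_t−Δx̄)(Δx_{t+1}−Δx̄) = -225.6122
Denominator Σ(Δx_t−Δx̄)² = 399.7143
r_1(Δx) = -225.6122 / 399.7143 = -0.564

-0.564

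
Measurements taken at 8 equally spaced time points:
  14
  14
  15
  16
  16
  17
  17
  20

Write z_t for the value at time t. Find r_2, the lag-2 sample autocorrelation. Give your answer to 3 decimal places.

Mean z̄ = (14 + 14 + 15 + 16 + 16 + 17 + 17 + 20)/8 = 16.1250
Deviations from mean: -2.1250, -2.1250, -1.1250, -0.1250, -0.1250, 0.8750, 0.8750, 3.8750
Σ(z_t−z̄)(z_{t+2}−z̄) = (2.3906) + (0.2656) + (0.1406) + (-0.1094) + (-0.1094) + (3.3906) = 5.9688
Denominator Σ(z_t−z̄)² = 26.8750
r_2 = 5.9688 / 26.8750 = 0.222

0.222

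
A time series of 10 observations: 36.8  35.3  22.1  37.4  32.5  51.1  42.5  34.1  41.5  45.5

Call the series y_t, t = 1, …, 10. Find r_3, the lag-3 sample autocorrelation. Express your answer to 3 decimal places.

Mean ȳ = (36.8 + 35.3 + 22.1 + 37.4 + 32.5 + 51.1 + 42.5 + 34.1 + 41.5 + 45.5)/10 = 37.8800
Σ(y_t−ȳ)(y_{t+3}−ȳ) = (0.5184) + (13.8804) + (-208.6116) + (-2.2176) + (20.3364) + (47.8564) + (35.2044) = -93.0332
Denominator Σ(y_t−ȳ)² = 567.5760
r_3 = -93.0332 / 567.5760 = -0.164

-0.164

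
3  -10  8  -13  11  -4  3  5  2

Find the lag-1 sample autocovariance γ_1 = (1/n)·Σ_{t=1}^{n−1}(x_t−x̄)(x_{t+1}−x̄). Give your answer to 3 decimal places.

-43.145

Mean x̄ = (3 − 10 + 8 − 13 + 11 − 4 + 3 + 5 + 2)/9 = 0.5556
Σ_{t=1}^{8}(x_t−x̄)(x_{t+1}−x̄) = -388.3086
γ_1 = -388.3086 / 9 = -43.145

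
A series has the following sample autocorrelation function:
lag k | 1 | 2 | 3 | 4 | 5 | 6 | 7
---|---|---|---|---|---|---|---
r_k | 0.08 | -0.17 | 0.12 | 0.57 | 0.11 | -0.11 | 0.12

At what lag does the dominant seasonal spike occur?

The largest autocorrelation is r_4 = 0.57; the remaining lags stay at or below 0.12.
The dominant spike at lag 4 indicates a seasonal period of 4.

4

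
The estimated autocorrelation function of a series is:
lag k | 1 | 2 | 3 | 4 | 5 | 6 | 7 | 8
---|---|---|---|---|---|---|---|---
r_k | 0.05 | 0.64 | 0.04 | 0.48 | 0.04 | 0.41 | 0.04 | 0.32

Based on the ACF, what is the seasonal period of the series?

The largest autocorrelation is r_2 = 0.64, with weaker echoes at lags 4 (0.48), 6 (0.41) and 8 (0.32); the remaining lags stay at or below 0.05.
The dominant spike at lag 2 indicates a seasonal period of 2.

2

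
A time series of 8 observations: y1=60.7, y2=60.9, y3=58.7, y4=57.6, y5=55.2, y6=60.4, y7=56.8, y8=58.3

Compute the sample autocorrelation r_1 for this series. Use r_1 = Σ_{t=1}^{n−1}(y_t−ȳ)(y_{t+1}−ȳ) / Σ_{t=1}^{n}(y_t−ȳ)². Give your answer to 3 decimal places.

-0.018

Mean ȳ = (60.7 + 60.9 + 58.7 + 57.6 + 55.2 + 60.4 + 56.8 + 58.3)/8 = 58.5750
Deviations from mean: 2.1250, 2.3250, 0.1250, -0.9750, -3.3750, 1.8250, -1.7750, -0.2750
Numerator Σ_{t=1}^{7}(y_t−ȳ)(y_{t+1}−ȳ) = -0.5106
Denominator Σ(y_t−ȳ)² = 28.8350
r_1 = -0.5106 / 28.8350 = -0.018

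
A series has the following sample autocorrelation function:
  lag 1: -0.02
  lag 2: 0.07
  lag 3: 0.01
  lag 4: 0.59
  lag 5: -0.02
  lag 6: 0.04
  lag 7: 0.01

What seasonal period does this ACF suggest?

The largest autocorrelation is r_4 = 0.59; the remaining lags stay at or below 0.07.
The dominant spike at lag 4 indicates a seasonal period of 4.

4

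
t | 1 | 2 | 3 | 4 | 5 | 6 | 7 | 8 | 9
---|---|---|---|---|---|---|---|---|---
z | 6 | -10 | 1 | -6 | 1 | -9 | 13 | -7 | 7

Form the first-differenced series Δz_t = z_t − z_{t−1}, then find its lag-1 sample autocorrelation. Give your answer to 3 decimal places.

-0.793

First differences Δz: -16, 11, -7, 7, -10, 22, -20, 14
Mean of differences = 0.1250
Numerator Σ(Δz_t−Δz̄)(Δz_{t+1}−Δz̄) = -1312.3906
Denominator Σ(Δz_t−Δz̄)² = 1654.8750
r_1(Δz) = -1312.3906 / 1654.8750 = -0.793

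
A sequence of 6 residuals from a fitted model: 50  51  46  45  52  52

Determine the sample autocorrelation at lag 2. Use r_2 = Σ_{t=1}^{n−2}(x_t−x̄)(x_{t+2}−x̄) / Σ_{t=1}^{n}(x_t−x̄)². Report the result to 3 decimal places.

-0.631

Mean x̄ = (50 + 51 + 46 + 45 + 52 + 52)/6 = 49.3333
Deviations from mean: 0.6667, 1.6667, -3.3333, -4.3333, 2.6667, 2.6667
Σ(x_t−x̄)(x_{t+2}−x̄) = (-2.2222) + (-7.2222) + (-8.8889) + (-11.5556) = -29.8889
Denominator Σ(x_t−x̄)² = 47.3333
r_2 = -29.8889 / 47.3333 = -0.631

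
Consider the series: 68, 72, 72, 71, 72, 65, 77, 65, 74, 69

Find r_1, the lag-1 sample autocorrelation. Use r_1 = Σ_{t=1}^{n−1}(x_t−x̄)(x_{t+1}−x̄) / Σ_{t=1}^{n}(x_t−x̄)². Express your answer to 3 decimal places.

-0.799

Mean x̄ = (68 + 72 + 72 + 71 + 72 + 65 + 77 + 65 + 74 + 69)/10 = 70.5000
Numerator Σ_{t=1}^{9}(x_t−x̄)(x_{t+1}−x̄) = -104.2500
Denominator Σ(x_t−x̄)² = 130.5000
r_1 = -104.2500 / 130.5000 = -0.799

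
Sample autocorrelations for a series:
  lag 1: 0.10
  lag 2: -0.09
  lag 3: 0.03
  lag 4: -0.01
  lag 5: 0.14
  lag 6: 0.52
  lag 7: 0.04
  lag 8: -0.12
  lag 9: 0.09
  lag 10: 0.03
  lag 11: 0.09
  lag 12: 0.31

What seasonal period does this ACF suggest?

6

The largest autocorrelation is r_6 = 0.52, with a weaker echo at lag 12 (0.31); the remaining lags stay at or below 0.14.
The dominant spike at lag 6 indicates a seasonal period of 6.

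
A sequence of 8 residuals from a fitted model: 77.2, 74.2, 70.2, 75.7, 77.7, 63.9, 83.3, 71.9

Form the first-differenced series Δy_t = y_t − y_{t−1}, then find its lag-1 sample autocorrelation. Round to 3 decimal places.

First differences Δy: -3.0, -4.0, 5.5, 2.0, -13.8, 19.4, -11.4
Mean of differences = -0.7571
Numerator Σ(Δy_t−Δȳ)(Δy_{t+1}−Δȳ) = -509.1633
Denominator Σ(Δy_t−Δȳ)² = 751.9971
r_1(Δy) = -509.1633 / 751.9971 = -0.677

-0.677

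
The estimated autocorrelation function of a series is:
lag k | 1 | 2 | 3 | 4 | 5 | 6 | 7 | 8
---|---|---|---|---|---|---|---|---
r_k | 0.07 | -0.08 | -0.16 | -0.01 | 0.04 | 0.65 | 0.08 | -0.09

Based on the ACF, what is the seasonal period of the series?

The largest autocorrelation is r_6 = 0.65; the remaining lags stay at or below 0.08.
The dominant spike at lag 6 indicates a seasonal period of 6.

6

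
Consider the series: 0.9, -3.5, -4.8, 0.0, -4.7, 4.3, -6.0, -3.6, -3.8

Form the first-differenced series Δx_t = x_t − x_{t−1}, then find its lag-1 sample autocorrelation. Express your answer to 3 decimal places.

-0.717

First differences Δx: -4.4, -1.3, 4.8, -4.7, 9.0, -10.3, 2.4, -0.2
Mean of differences = -0.5875
Numerator Σ(Δx_t−Δx̄)(Δx_{t+1}−Δx̄) = -183.6839
Denominator Σ(Δx_t−Δx̄)² = 256.3088
r_1(Δx) = -183.6839 / 256.3088 = -0.717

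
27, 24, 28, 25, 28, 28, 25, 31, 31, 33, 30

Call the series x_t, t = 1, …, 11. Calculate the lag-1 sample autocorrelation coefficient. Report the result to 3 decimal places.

0.353

Mean x̄ = (27 + 24 + 28 + 25 + 28 + 28 + 25 + 31 + 31 + 33 + 30)/11 = 28.1818
Numerator Σ_{t=1}^{10}(x_t−x̄)(x_{t+1}−x̄) = 28.7851
Denominator Σ(x_t−x̄)² = 81.6364
r_1 = 28.7851 / 81.6364 = 0.353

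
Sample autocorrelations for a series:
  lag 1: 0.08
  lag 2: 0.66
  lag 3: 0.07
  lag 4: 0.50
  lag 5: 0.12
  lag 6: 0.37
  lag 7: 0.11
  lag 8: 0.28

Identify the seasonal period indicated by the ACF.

The largest autocorrelation is r_2 = 0.66, with weaker echoes at lags 4 (0.50), 6 (0.37) and 8 (0.28); the remaining lags stay at or below 0.12.
The dominant spike at lag 2 indicates a seasonal period of 2.

2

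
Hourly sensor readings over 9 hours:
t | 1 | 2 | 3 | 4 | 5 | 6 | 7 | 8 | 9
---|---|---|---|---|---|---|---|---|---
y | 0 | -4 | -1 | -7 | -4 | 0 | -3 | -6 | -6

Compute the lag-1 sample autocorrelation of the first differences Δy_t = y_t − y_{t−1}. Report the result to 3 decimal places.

First differences Δy: -4, 3, -6, 3, 4, -3, -3, 0
Mean of differences = -0.7500
Numerator Σ(Δy_t−Δȳ)(Δy_{t+1}−Δȳ) = -41.0625
Denominator Σ(Δy_t−Δȳ)² = 99.5000
r_1(Δy) = -41.0625 / 99.5000 = -0.413

-0.413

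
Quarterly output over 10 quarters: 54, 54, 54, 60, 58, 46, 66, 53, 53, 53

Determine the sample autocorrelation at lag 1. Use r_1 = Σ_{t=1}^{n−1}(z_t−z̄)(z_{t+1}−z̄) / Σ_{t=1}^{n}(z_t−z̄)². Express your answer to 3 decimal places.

Mean z̄ = (54 + 54 + 54 + 60 + 58 + 46 + 66 + 53 + 53 + 53)/10 = 55.1000
Numerator Σ_{t=1}^{9}(z_t−z̄)(z_{t+1}−z̄) = -128.4100
Denominator Σ(z_t−z̄)² = 250.9000
r_1 = -128.4100 / 250.9000 = -0.512

-0.512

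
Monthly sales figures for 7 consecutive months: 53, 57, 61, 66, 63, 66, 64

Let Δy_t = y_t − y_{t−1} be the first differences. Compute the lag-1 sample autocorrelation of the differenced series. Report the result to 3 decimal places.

-0.236

First differences Δy: 4, 4, 5, -3, 3, -2
Mean of differences = 1.8333
Numerator Σ(Δy_t−Δȳ)(Δy_{t+1}−Δȳ) = -13.8611
Denominator Σ(Δy_t−Δȳ)² = 58.8333
r_1(Δy) = -13.8611 / 58.8333 = -0.236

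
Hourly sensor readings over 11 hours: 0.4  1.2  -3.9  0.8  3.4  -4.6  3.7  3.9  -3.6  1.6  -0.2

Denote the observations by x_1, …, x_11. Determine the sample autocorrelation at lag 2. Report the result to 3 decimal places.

-0.312

Mean x̄ = (0.4 + 1.2 − 3.9 + 0.8 + 3.4 − 4.6 + 3.7 + 3.9 − 3.6 + 1.6 − 0.2)/11 = 0.2455
Numerator Σ_{t=1}^{9}(x_t−x̄)(x_{t+2}−x̄) = -29.3069
Denominator Σ(x_t−x̄)² = 93.9673
r_2 = -29.3069 / 93.9673 = -0.312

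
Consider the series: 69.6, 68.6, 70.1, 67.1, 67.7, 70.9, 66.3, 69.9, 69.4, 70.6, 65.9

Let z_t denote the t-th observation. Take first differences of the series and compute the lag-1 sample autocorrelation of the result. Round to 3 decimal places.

First differences Δz: -1.0, 1.5, -3.0, 0.6, 3.2, -4.6, 3.6, -0.5, 1.2, -4.7
Mean of differences = -0.3700
Numerator Σ(Δz_t−Δz̄)(Δz_{t+1}−Δz̄) = -44.5969
Denominator Σ(Δz_t−Δz̄)² = 79.3810
r_1(Δz) = -44.5969 / 79.3810 = -0.562

-0.562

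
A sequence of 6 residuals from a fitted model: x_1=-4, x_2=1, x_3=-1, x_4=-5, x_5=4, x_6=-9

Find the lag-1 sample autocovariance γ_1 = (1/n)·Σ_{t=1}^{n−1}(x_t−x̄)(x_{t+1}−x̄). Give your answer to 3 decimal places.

-10.630

Mean x̄ = (-4 + 1 − 1 − 5 + 4 − 9)/6 = -2.3333
Deviations: -1.6667, 3.3333, 1.3333, -2.6667, 6.3333, -6.6667
Σ_{t=1}^{5}(x_t−x̄)(x_{t+1}−x̄) = -63.7778
γ_1 = -63.7778 / 6 = -10.630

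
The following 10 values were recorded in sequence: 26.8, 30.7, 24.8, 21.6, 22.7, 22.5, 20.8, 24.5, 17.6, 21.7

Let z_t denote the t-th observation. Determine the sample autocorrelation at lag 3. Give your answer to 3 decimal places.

0.008

Mean z̄ = (26.8 + 30.7 + 24.8 + 21.6 + 22.7 + 22.5 + 20.8 + 24.5 + 17.6 + 21.7)/10 = 23.3700
Σ(z_t−z̄)(z_{t+3}−z̄) = (-6.0711) + (-4.9111) + (-1.2441) + (4.5489) + (-0.7571) + (5.0199) + (4.2919) = 0.8773
Denominator Σ(z_t−z̄)² = 115.8410
r_3 = 0.8773 / 115.8410 = 0.008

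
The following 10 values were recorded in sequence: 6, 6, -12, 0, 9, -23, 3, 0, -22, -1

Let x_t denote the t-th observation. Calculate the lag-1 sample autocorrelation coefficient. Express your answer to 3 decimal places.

Mean x̄ = (6 + 6 − 12 + 0 + 9 − 23 + 3 + 0 − 22 − 1)/10 = -3.4000
Numerator Σ_{t=1}^{9}(x_t−x̄)(x_{t+1}−x̄) = -434.1600
Denominator Σ(x_t−x̄)² = 1204.4000
r_1 = -434.1600 / 1204.4000 = -0.360

-0.360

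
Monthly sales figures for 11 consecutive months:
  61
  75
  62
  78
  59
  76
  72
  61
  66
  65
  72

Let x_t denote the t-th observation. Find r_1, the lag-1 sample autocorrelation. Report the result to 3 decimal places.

Mean x̄ = (61 + 75 + 62 + 78 + 59 + 76 + 72 + 61 + 66 + 65 + 72)/11 = 67.9091
Numerator Σ_{t=1}^{10}(x_t−x̄)(x_{t+1}−x̄) = -300.8264
Denominator Σ(x_t−x̄)² = 472.9091
r_1 = -300.8264 / 472.9091 = -0.636

-0.636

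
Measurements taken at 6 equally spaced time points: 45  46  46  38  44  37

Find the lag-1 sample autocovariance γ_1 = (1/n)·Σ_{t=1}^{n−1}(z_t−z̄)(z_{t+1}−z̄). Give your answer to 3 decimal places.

Mean z̄ = (45 + 46 + 46 + 38 + 44 + 37)/6 = 42.6667
Deviations: 2.3333, 3.3333, 3.3333, -4.6667, 1.3333, -5.6667
Σ_{t=1}^{5}(z_t−z̄)(z_{t+1}−z̄) = -10.4444
γ_1 = -10.4444 / 6 = -1.741

-1.741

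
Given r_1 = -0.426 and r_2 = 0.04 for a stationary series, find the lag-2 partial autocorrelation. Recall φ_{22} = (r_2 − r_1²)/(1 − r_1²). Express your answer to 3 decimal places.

-0.173

φ_{22} = (r_2 − r_1²) / (1 − r_1²)
r_1² = (-0.426)² = 0.181476
Numerator = 0.04 − 0.1815 = -0.1415; denominator = 1 − 0.1815 = 0.8185
φ_{22} = -0.1415 / 0.8185 = -0.173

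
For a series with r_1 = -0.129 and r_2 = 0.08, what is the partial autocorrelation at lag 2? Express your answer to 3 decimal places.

0.064

φ_{22} = (r_2 − r_1²) / (1 − r_1²)
r_1² = (-0.129)² = 0.016641
Numerator = 0.08 − 0.0166 = 0.0634; denominator = 1 − 0.0166 = 0.9834
φ_{22} = 0.0634 / 0.9834 = 0.064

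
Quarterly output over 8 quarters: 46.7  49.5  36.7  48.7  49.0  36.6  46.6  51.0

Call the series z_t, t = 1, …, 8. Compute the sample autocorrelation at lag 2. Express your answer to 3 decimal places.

-0.443

Mean z̄ = (46.7 + 49.5 + 36.7 + 48.7 + 49.0 + 36.6 + 46.6 + 51.0)/8 = 45.6000
Σ(z_t−z̄)(z_{t+2}−z̄) = (-9.7900) + (12.0900) + (-30.2600) + (-27.9000) + (3.4000) + (-48.6000) = -101.0600
Denominator Σ(z_t−z̄)² = 227.9600
r_2 = -101.0600 / 227.9600 = -0.443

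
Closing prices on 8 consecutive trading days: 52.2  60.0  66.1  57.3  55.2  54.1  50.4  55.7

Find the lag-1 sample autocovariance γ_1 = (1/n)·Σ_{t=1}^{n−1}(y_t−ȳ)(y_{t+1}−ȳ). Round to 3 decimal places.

6.041

Mean ȳ = (52.2 + 60.0 + 66.1 + 57.3 + 55.2 + 54.1 + 50.4 + 55.7)/8 = 56.3750
Deviations: -4.1750, 3.6250, 9.7250, 0.9250, -1.1750, -2.2750, -5.9750, -0.6750
Σ_{t=1}^{7}(y_t−ȳ)(y_{t+1}−ȳ) = 48.3269
γ_1 = 48.3269 / 8 = 6.041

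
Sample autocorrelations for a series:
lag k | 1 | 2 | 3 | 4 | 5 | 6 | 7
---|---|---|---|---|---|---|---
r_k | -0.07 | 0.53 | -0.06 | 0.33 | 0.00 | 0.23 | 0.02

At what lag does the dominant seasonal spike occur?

The largest autocorrelation is r_2 = 0.53, with weaker echoes at lags 4 (0.33) and 6 (0.23); the remaining lags stay at or below 0.02.
The dominant spike at lag 2 indicates a seasonal period of 2.

2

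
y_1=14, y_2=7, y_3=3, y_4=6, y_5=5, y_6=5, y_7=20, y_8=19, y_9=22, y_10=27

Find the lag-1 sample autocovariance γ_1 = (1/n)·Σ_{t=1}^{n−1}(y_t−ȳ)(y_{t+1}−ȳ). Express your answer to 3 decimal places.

40.656

Mean ȳ = (14 + 7 + 3 + 6 + 5 + 5 + 20 + 19 + 22 + 27)/10 = 12.8000
Σ_{t=1}^{9}(y_t−ȳ)(y_{t+1}−ȳ) = 406.5600
γ_1 = 406.5600 / 10 = 40.656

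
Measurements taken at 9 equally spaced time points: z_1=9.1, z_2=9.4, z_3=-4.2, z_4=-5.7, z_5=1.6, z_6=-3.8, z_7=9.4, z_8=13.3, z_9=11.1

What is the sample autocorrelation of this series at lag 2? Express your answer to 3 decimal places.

Mean z̄ = (9.1 + 9.4 − 4.2 − 5.7 + 1.6 − 3.8 + 9.4 + 13.3 + 11.1)/9 = 4.4667
Numerator Σ_{t=1}^{7}(z_t−z̄)(z_{t+2}−z̄) = -35.8622
Denominator Σ(z_t−z̄)² = 447.2000
r_2 = -35.8622 / 447.2000 = -0.080

-0.080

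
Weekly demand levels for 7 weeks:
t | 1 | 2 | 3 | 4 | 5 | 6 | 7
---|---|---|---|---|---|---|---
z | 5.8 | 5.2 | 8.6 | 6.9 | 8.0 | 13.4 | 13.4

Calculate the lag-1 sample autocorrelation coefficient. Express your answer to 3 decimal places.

0.450

Mean z̄ = (5.8 + 5.2 + 8.6 + 6.9 + 8.0 + 13.4 + 13.4)/7 = 8.7571
Deviations from mean: -2.9571, -3.5571, -0.1571, -1.8571, -0.7571, 4.6429, 4.6429
Σ(z_t−z̄)(z_{t+1}−z̄) = (10.5190) + (0.5590) + (0.2918) + (1.4061) + (-3.5153) + (21.5561) = 30.8167
Denominator Σ(z_t−z̄)² = 68.5571
r_1 = 30.8167 / 68.5571 = 0.450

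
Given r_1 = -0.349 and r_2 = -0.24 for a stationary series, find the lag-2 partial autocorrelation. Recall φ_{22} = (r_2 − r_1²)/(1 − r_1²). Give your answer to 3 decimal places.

φ_{22} = (r_2 − r_1²) / (1 − r_1²)
r_1² = (-0.349)² = 0.121801
Numerator = -0.24 − 0.1218 = -0.3618; denominator = 1 − 0.1218 = 0.8782
φ_{22} = -0.3618 / 0.8782 = -0.412

-0.412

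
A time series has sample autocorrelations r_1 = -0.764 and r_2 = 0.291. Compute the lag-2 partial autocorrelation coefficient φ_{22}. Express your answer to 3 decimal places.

-0.703

φ_{22} = (r_2 − r_1²) / (1 − r_1²)
r_1² = (-0.764)² = 0.583696
Numerator = 0.291 − 0.5837 = -0.2927; denominator = 1 − 0.5837 = 0.4163
φ_{22} = -0.2927 / 0.4163 = -0.703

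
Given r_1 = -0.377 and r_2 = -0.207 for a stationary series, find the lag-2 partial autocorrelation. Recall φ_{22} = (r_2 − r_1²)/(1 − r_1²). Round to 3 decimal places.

φ_{22} = (r_2 − r_1²) / (1 − r_1²)
r_1² = (-0.377)² = 0.142129
Numerator = -0.207 − 0.1421 = -0.3491; denominator = 1 − 0.1421 = 0.8579
φ_{22} = -0.3491 / 0.8579 = -0.407

-0.407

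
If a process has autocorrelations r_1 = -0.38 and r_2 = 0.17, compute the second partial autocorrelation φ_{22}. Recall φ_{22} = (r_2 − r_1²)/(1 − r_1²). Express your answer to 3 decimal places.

φ_{22} = (r_2 − r_1²) / (1 − r_1²)
r_1² = (-0.38)² = 0.1444
Numerator = 0.17 − 0.1444 = 0.0256; denominator = 1 − 0.1444 = 0.8556
φ_{22} = 0.0256 / 0.8556 = 0.030

0.030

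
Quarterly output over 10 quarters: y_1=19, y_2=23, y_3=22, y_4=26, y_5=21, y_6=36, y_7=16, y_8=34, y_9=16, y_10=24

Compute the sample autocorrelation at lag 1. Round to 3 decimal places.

Mean ȳ = (19 + 23 + 22 + 26 + 21 + 36 + 16 + 34 + 16 + 24)/10 = 23.7000
Numerator Σ_{t=1}^{9}(y_t−ȳ)(y_{t+1}−ȳ) = -294.4900
Denominator Σ(y_t−ȳ)² = 414.1000
r_1 = -294.4900 / 414.1000 = -0.711

-0.711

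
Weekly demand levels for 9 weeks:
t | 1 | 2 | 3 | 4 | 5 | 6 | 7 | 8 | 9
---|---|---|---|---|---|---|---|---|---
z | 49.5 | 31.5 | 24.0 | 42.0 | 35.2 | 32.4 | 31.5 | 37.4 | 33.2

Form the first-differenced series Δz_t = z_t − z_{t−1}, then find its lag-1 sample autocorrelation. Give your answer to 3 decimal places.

First differences Δz: -18.0, -7.5, 18.0, -6.8, -2.8, -0.9, 5.9, -4.2
Mean of differences = -2.0375
Numerator Σ(Δz_t−Δz̄)(Δz_{t+1}−Δz̄) = -123.0602
Denominator Σ(Δz_t−Δz̄)² = 778.3788
r_1(Δz) = -123.0602 / 778.3788 = -0.158

-0.158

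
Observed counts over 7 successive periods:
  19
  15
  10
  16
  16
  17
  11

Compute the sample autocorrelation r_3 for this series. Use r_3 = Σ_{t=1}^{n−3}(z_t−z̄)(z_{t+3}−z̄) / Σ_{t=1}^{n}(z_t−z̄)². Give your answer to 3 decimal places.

-0.158

Mean z̄ = (19 + 15 + 10 + 16 + 16 + 17 + 11)/7 = 14.8571
Deviations from mean: 4.1429, 0.1429, -4.8571, 1.1429, 1.1429, 2.1429, -3.8571
Numerator Σ_{t=1}^{4}(z_t−z̄)(z_{t+3}−z̄) = -9.9184
Denominator Σ(z_t−z̄)² = 62.8571
r_3 = -9.9184 / 62.8571 = -0.158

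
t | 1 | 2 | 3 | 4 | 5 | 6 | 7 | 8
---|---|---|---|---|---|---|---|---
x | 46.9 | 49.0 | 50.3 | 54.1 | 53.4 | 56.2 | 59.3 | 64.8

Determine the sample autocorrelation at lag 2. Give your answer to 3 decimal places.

Mean x̄ = (46.9 + 49.0 + 50.3 + 54.1 + 53.4 + 56.2 + 59.3 + 64.8)/8 = 54.2500
Deviations from mean: -7.3500, -5.2500, -3.9500, -0.1500, -0.8500, 1.9500, 5.0500, 10.5500
Σ(x_t−x̄)(x_{t+2}−x̄) = (29.0325) + (0.7875) + (3.3575) + (-0.2925) + (-4.2925) + (20.5725) = 49.1650
Denominator Σ(x_t−x̄)² = 238.5400
r_2 = 49.1650 / 238.5400 = 0.206

0.206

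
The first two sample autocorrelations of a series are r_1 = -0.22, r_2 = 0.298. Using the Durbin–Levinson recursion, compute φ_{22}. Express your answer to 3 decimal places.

0.262

φ_{22} = (r_2 − r_1²) / (1 − r_1²)
r_1² = (-0.22)² = 0.0484
Numerator = 0.298 − 0.0484 = 0.2496; denominator = 1 − 0.0484 = 0.9516
φ_{22} = 0.2496 / 0.9516 = 0.262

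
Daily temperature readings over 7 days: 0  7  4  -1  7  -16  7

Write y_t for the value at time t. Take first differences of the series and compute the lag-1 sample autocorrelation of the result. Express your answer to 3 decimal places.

First differences Δy: 7, -3, -5, 8, -23, 23
Mean of differences = 1.1667
Numerator Σ(Δy_t−Δȳ)(Δy_{t+1}−Δȳ) = -733.5278
Denominator Σ(Δy_t−Δȳ)² = 1196.8333
r_1(Δy) = -733.5278 / 1196.8333 = -0.613

-0.613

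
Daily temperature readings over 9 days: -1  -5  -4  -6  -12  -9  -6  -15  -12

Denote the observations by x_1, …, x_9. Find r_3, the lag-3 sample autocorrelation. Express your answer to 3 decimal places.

Mean x̄ = (-1 − 5 − 4 − 6 − 12 − 9 − 6 − 15 − 12)/9 = -7.7778
Numerator Σ_{t=1}^{6}(x_t−x̄)(x_{t+3}−x̄) = 34.5185
Denominator Σ(x_t−x̄)² = 163.5556
r_3 = 34.5185 / 163.5556 = 0.211

0.211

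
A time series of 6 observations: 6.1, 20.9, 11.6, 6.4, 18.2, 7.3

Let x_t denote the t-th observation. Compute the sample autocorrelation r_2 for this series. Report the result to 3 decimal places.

-0.123

Mean x̄ = (6.1 + 20.9 + 11.6 + 6.4 + 18.2 + 7.3)/6 = 11.7500
Deviations from mean: -5.6500, 9.1500, -0.1500, -5.3500, 6.4500, -4.4500
Numerator Σ_{t=1}^{4}(x_t−x̄)(x_{t+2}−x̄) = -25.2650
Denominator Σ(x_t−x̄)² = 205.6950
r_2 = -25.2650 / 205.6950 = -0.123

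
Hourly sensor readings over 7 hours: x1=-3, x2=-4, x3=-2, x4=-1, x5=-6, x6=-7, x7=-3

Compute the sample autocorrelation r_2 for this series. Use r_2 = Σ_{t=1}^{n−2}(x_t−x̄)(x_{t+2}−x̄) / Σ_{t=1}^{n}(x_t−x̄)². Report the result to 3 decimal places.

Mean x̄ = (-3 − 4 − 2 − 1 − 6 − 7 − 3)/7 = -3.7143
Σ(x_t−x̄)(x_{t+2}−x̄) = (1.2245) + (-0.7755) + (-3.9184) + (-8.9184) + (-1.6327) = -14.0204
Denominator Σ(x_t−x̄)² = 27.4286
r_2 = -14.0204 / 27.4286 = -0.511

-0.511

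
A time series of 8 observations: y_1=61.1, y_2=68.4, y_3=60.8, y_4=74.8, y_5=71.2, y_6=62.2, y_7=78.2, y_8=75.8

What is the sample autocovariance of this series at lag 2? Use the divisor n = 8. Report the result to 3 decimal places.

-2.719

Mean ȳ = (61.1 + 68.4 + 60.8 + 74.8 + 71.2 + 62.2 + 78.2 + 75.8)/8 = 69.0625
Σ_{t=1}^{6}(y_t−ȳ)(y_{t+2}−ȳ) = -21.7503
γ_2 = -21.7503 / 8 = -2.719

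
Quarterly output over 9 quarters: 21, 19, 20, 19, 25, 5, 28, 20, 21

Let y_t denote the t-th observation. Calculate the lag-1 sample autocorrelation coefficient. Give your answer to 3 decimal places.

Mean ȳ = (21 + 19 + 20 + 19 + 25 + 5 + 28 + 20 + 21)/9 = 19.7778
Numerator Σ_{t=1}^{8}(y_t−ȳ)(y_{t+1}−ȳ) = -201.9383
Denominator Σ(y_t−ȳ)² = 317.5556
r_1 = -201.9383 / 317.5556 = -0.636

-0.636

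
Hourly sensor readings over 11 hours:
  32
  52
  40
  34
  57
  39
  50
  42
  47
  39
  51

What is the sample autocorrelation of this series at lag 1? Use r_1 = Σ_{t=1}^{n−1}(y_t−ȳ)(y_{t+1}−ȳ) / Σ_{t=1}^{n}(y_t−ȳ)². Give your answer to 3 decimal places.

-0.594

Mean ȳ = (32 + 52 + 40 + 34 + 57 + 39 + 50 + 42 + 47 + 39 + 51)/11 = 43.9091
Numerator Σ_{t=1}^{10}(y_t−ȳ)(y_{t+1}−ȳ) = -380.6446
Denominator Σ(y_t−ȳ)² = 640.9091
r_1 = -380.6446 / 640.9091 = -0.594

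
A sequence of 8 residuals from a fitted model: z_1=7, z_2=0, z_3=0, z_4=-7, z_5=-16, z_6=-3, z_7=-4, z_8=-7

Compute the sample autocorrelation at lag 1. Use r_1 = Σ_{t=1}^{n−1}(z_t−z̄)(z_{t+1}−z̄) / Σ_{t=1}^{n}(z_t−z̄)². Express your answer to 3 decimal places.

0.233

Mean z̄ = (7 + 0 + 0 − 7 − 16 − 3 − 4 − 7)/8 = -3.7500
Deviations from mean: 10.7500, 3.7500, 3.7500, -3.2500, -12.2500, 0.7500, -0.2500, -3.2500
Numerator Σ_{t=1}^{7}(z_t−z̄)(z_{t+1}−z̄) = 73.4375
Denominator Σ(z_t−z̄)² = 315.5000
r_1 = 73.4375 / 315.5000 = 0.233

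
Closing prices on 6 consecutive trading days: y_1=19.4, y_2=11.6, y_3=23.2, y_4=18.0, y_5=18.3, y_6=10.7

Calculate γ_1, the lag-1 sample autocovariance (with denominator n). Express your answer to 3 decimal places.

-7.789

Mean ȳ = (19.4 + 11.6 + 23.2 + 18.0 + 18.3 + 10.7)/6 = 16.8667
Σ_{t=1}^{5}(y_t−ȳ)(y_{t+1}−ȳ) = -46.7344
γ_1 = -46.7344 / 6 = -7.789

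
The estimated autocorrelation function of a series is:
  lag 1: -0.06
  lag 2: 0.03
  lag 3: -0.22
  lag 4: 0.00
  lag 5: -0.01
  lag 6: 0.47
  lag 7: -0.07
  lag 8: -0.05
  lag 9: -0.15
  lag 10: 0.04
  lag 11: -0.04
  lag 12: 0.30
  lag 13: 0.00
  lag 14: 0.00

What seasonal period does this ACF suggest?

The largest autocorrelation is r_6 = 0.47, with a weaker echo at lag 12 (0.30); the remaining lags stay at or below 0.04.
The dominant spike at lag 6 indicates a seasonal period of 6.

6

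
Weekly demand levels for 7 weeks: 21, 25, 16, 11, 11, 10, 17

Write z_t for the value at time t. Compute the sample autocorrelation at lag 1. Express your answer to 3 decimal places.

Mean z̄ = (21 + 25 + 16 + 11 + 11 + 10 + 17)/7 = 15.8571
Numerator Σ_{t=1}^{6}(z_t−z̄)(z_{t+1}−z̄) = 92.9796
Denominator Σ(z_t−z̄)² = 192.8571
r_1 = 92.9796 / 192.8571 = 0.482

0.482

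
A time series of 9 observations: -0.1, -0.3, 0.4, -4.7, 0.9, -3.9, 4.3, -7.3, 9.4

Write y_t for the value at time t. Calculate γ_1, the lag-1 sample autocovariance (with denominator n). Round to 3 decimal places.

-14.227

Mean ȳ = (-0.1 − 0.3 + 0.4 − 4.7 + 0.9 − 3.9 + 4.3 − 7.3 + 9.4)/9 = -0.1444
Σ_{t=1}^{8}(y_t−ȳ)(y_{t+1}−ȳ) = -128.0420
γ_1 = -128.0420 / 9 = -14.227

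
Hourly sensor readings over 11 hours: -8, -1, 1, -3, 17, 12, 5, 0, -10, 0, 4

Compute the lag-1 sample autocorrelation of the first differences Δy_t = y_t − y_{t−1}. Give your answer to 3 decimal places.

-0.152

First differences Δy: 7, 2, -4, 20, -5, -7, -5, -10, 10, 4
Mean of differences = 1.2000
Numerator Σ(Δy_t−Δȳ)(Δy_{t+1}−Δȳ) = -116.6400
Denominator Σ(Δy_t−Δȳ)² = 769.6000
r_1(Δy) = -116.6400 / 769.6000 = -0.152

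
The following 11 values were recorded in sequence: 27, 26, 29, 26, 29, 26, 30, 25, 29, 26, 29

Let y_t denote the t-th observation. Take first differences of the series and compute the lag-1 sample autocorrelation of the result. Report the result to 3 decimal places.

First differences Δy: -1, 3, -3, 3, -3, 4, -5, 4, -3, 3
Mean of differences = 0.2000
Numerator Σ(Δy_t−Δȳ)(Δy_{t+1}−Δȳ) = -103.0400
Denominator Σ(Δy_t−Δȳ)² = 111.6000
r_1(Δy) = -103.0400 / 111.6000 = -0.923

-0.923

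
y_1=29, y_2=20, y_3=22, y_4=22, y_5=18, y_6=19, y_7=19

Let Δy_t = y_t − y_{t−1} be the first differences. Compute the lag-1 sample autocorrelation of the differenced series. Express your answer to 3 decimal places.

-0.310

First differences Δy: -9, 2, 0, -4, 1, 0
Mean of differences = -1.6667
Numerator Σ(Δy_t−Δȳ)(Δy_{t+1}−Δȳ) = -26.4444
Denominator Σ(Δy_t−Δȳ)² = 85.3333
r_1(Δy) = -26.4444 / 85.3333 = -0.310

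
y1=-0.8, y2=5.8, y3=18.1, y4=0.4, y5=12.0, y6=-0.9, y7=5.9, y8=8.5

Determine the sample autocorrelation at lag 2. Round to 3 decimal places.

0.037

Mean ȳ = (-0.8 + 5.8 + 18.1 + 0.4 + 12.0 − 0.9 + 5.9 + 8.5)/8 = 6.1250
Deviations from mean: -6.9250, -0.3250, 11.9750, -5.7250, 5.8750, -7.0250, -0.2250, 2.3750
Numerator Σ_{t=1}^{6}(y_t−ȳ)(y_{t+2}−ȳ) = 11.4988
Denominator Σ(y_t−ȳ)² = 313.7950
r_2 = 11.4988 / 313.7950 = 0.037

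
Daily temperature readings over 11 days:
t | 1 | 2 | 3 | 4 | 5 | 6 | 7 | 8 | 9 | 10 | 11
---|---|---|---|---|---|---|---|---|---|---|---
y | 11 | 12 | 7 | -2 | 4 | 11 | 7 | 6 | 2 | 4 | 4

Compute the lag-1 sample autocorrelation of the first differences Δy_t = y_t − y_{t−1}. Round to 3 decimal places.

-0.027

First differences Δy: 1, -5, -9, 6, 7, -4, -1, -4, 2, 0
Mean of differences = -0.7000
Numerator Σ(Δy_t−Δȳ)(Δy_{t+1}−Δȳ) = -6.0900
Denominator Σ(Δy_t−Δȳ)² = 224.1000
r_1(Δy) = -6.0900 / 224.1000 = -0.027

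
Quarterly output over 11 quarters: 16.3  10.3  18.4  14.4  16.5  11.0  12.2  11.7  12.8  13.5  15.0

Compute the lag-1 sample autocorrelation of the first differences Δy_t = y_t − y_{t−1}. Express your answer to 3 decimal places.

First differences Δy: -6.0, 8.1, -4.0, 2.1, -5.5, 1.2, -0.5, 1.1, 0.7, 1.5
Mean of differences = -0.1300
Numerator Σ(Δy_t−Δȳ)(Δy_{t+1}−Δȳ) = -106.4809
Denominator Σ(Δy_t−Δȳ)² = 157.7410
r_1(Δy) = -106.4809 / 157.7410 = -0.675

-0.675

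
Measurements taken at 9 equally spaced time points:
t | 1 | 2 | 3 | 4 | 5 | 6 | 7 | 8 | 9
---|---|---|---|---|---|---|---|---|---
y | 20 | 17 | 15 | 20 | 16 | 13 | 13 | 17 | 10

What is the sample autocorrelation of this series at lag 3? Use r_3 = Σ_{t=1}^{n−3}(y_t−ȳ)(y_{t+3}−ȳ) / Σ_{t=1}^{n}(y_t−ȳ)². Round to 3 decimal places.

0.284

Mean ȳ = (20 + 17 + 15 + 20 + 16 + 13 + 13 + 17 + 10)/9 = 15.6667
Σ(y_t−ȳ)(y_{t+3}−ȳ) = (18.7778) + (0.4444) + (1.7778) + (-11.5556) + (0.4444) + (15.1111) = 25.0000
Denominator Σ(y_t−ȳ)² = 88.0000
r_3 = 25.0000 / 88.0000 = 0.284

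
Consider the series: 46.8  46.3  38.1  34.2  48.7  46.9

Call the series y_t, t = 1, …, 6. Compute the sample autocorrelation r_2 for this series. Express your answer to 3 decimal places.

Mean ȳ = (46.8 + 46.3 + 38.1 + 34.2 + 48.7 + 46.9)/6 = 43.5000
Deviations from mean: 3.3000, 2.8000, -5.4000, -9.3000, 5.2000, 3.4000
Numerator Σ_{t=1}^{4}(y_t−ȳ)(y_{t+2}−ȳ) = -103.5600
Denominator Σ(y_t−ȳ)² = 172.9800
r_2 = -103.5600 / 172.9800 = -0.599

-0.599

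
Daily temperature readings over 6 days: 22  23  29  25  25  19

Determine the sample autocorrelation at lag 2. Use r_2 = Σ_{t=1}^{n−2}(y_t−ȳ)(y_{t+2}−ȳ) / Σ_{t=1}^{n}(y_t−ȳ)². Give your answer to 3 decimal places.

Mean ȳ = (22 + 23 + 29 + 25 + 25 + 19)/6 = 23.8333
Σ(y_t−ȳ)(y_{t+2}−ȳ) = (-9.4722) + (-0.9722) + (6.0278) + (-5.6389) = -10.0556
Denominator Σ(y_t−ȳ)² = 56.8333
r_2 = -10.0556 / 56.8333 = -0.177

-0.177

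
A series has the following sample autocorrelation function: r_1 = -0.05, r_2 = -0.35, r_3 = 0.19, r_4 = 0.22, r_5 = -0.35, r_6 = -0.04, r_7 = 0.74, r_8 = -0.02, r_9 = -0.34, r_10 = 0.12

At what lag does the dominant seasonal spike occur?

7

The largest autocorrelation is r_7 = 0.74; the remaining lags stay at or below 0.22.
The dominant spike at lag 7 indicates a seasonal period of 7.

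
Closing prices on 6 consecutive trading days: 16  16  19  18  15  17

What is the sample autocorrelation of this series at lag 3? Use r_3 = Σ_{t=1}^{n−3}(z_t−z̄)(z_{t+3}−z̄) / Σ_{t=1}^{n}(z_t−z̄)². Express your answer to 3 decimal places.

Mean z̄ = (16 + 16 + 19 + 18 + 15 + 17)/6 = 16.8333
Deviations from mean: -0.8333, -0.8333, 2.1667, 1.1667, -1.8333, 0.1667
Numerator Σ_{t=1}^{3}(z_t−z̄)(z_{t+3}−z̄) = 0.9167
Denominator Σ(z_t−z̄)² = 10.8333
r_3 = 0.9167 / 10.8333 = 0.085

0.085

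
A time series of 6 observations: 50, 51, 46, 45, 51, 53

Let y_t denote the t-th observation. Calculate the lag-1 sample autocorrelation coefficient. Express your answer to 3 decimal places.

0.180

Mean ȳ = (50 + 51 + 46 + 45 + 51 + 53)/6 = 49.3333
Deviations from mean: 0.6667, 1.6667, -3.3333, -4.3333, 1.6667, 3.6667
Numerator Σ_{t=1}^{5}(y_t−ȳ)(y_{t+1}−ȳ) = 8.8889
Denominator Σ(y_t−ȳ)² = 49.3333
r_1 = 8.8889 / 49.3333 = 0.180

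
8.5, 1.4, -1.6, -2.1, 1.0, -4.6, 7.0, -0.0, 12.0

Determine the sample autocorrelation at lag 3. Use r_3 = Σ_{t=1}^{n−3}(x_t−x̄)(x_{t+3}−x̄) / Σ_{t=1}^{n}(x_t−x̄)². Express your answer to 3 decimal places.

Mean x̄ = (8.5 + 1.4 − 1.6 − 2.1 + 1.0 − 4.6 + 7.0 − 0.0 + 12.0)/9 = 2.4000
Numerator Σ_{t=1}^{6}(x_t−x̄)(x_{t+3}−x̄) = -82.5900
Denominator Σ(x_t−x̄)² = 244.5000
r_3 = -82.5900 / 244.5000 = -0.338

-0.338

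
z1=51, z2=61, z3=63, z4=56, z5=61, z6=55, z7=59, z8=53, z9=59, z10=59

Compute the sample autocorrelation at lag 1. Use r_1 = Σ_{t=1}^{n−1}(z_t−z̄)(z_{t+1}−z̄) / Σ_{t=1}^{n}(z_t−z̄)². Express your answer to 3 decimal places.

Mean z̄ = (51 + 61 + 63 + 56 + 61 + 55 + 59 + 53 + 59 + 59)/10 = 57.7000
Numerator Σ_{t=1}^{9}(z_t−z̄)(z_{t+1}−z̄) = -42.1900
Denominator Σ(z_t−z̄)² = 132.1000
r_1 = -42.1900 / 132.1000 = -0.319

-0.319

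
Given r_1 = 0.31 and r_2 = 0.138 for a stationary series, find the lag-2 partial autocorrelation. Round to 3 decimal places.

0.046

φ_{22} = (r_2 − r_1²) / (1 − r_1²)
r_1² = (0.31)² = 0.0961
Numerator = 0.138 − 0.0961 = 0.0419; denominator = 1 − 0.0961 = 0.9039
φ_{22} = 0.0419 / 0.9039 = 0.046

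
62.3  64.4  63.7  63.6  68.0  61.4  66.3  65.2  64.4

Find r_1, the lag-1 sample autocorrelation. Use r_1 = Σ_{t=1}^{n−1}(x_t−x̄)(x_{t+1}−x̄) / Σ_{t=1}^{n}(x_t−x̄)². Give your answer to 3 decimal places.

-0.543

Mean x̄ = (62.3 + 64.4 + 63.7 + 63.6 + 68.0 + 61.4 + 66.3 + 65.2 + 64.4)/9 = 64.3667
Numerator Σ_{t=1}^{8}(x_t−x̄)(x_{t+1}−x̄) = -17.2411
Denominator Σ(x_t−x̄)² = 31.7400
r_1 = -17.2411 / 31.7400 = -0.543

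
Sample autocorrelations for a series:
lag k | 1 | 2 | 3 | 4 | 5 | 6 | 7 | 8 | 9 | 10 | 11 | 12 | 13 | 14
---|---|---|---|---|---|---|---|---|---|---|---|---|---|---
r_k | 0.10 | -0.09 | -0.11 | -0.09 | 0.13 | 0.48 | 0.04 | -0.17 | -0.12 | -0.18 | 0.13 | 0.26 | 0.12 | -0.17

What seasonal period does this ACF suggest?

The largest autocorrelation is r_6 = 0.48, with a weaker echo at lag 12 (0.26); the remaining lags stay at or below 0.13.
The dominant spike at lag 6 indicates a seasonal period of 6.

6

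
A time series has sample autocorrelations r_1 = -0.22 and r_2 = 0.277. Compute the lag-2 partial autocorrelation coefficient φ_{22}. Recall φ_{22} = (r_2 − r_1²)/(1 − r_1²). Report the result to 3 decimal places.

0.240

φ_{22} = (r_2 − r_1²) / (1 − r_1²)
r_1² = (-0.22)² = 0.0484
Numerator = 0.277 − 0.0484 = 0.2286; denominator = 1 − 0.0484 = 0.9516
φ_{22} = 0.2286 / 0.9516 = 0.240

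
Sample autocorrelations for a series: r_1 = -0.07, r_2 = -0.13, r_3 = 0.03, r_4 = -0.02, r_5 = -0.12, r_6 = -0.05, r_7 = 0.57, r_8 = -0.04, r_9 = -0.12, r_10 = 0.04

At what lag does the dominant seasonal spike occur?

7

The largest autocorrelation is r_7 = 0.57; the remaining lags stay at or below 0.04.
The dominant spike at lag 7 indicates a seasonal period of 7.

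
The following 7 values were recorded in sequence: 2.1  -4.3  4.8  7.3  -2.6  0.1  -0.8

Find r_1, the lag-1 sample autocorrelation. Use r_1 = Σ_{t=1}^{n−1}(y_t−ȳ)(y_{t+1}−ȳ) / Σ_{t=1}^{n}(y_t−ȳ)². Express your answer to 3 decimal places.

Mean ȳ = (2.1 − 4.3 + 4.8 + 7.3 − 2.6 + 0.1 − 0.8)/7 = 0.9429
Numerator Σ_{t=1}^{6}(y_t−ȳ)(y_{t+1}−ȳ) = -19.8361
Denominator Σ(y_t−ȳ)² = 100.4171
r_1 = -19.8361 / 100.4171 = -0.198

-0.198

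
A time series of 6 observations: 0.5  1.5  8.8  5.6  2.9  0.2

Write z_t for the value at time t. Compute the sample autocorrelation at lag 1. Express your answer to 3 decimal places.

0.149

Mean z̄ = (0.5 + 1.5 + 8.8 + 5.6 + 2.9 + 0.2)/6 = 3.2500
Σ(z_t−z̄)(z_{t+1}−z̄) = (4.8125) + (-9.7125) + (13.0425) + (-0.8225) + (1.0675) = 8.3875
Denominator Σ(z_t−z̄)² = 56.3750
r_1 = 8.3875 / 56.3750 = 0.149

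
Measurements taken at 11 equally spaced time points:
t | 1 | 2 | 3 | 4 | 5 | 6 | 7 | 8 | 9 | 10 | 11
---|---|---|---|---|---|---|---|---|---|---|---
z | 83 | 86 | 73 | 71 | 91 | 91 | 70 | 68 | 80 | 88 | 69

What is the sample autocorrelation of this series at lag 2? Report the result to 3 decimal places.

-0.723

Mean z̄ = (83 + 86 + 73 + 71 + 91 + 91 + 70 + 68 + 80 + 88 + 69)/11 = 79.0909
Numerator Σ_{t=1}^{9}(z_t−z̄)(z_{t+2}−z̄) = -605.1983
Denominator Σ(z_t−z̄)² = 836.9091
r_2 = -605.1983 / 836.9091 = -0.723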